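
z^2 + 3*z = z*(z + 3)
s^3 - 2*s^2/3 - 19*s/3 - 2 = (s - 3)*(s + 1/3)*(s + 2)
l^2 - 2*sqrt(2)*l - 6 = (l - 3*sqrt(2))*(l + sqrt(2))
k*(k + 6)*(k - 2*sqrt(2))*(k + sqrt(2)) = k^4 - sqrt(2)*k^3 + 6*k^3 - 6*sqrt(2)*k^2 - 4*k^2 - 24*k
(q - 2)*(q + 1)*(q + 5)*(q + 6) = q^4 + 10*q^3 + 17*q^2 - 52*q - 60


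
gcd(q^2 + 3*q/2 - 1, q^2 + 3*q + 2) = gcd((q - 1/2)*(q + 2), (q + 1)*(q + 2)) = q + 2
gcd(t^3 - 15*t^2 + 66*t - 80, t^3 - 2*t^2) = t - 2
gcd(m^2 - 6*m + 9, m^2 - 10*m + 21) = m - 3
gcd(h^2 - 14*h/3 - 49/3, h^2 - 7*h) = h - 7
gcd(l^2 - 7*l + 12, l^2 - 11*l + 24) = l - 3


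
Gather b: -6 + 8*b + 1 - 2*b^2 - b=-2*b^2 + 7*b - 5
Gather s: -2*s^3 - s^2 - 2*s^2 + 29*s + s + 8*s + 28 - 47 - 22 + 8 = -2*s^3 - 3*s^2 + 38*s - 33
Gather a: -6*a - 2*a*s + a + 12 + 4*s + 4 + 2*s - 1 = a*(-2*s - 5) + 6*s + 15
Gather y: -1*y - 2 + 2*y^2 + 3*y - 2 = 2*y^2 + 2*y - 4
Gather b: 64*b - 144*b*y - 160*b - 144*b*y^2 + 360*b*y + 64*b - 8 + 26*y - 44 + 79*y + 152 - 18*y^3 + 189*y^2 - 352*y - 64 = b*(-144*y^2 + 216*y - 32) - 18*y^3 + 189*y^2 - 247*y + 36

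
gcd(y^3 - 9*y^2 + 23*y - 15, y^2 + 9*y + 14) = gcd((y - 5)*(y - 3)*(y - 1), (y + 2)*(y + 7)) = 1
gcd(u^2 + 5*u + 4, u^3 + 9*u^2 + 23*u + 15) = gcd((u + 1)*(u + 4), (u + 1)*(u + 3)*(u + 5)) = u + 1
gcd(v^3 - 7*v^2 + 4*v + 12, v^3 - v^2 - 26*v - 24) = v^2 - 5*v - 6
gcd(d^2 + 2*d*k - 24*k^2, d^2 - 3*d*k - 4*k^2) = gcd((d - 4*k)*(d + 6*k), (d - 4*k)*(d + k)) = d - 4*k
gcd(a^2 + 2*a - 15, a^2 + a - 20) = a + 5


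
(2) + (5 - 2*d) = 7 - 2*d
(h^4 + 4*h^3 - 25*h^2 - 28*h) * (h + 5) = h^5 + 9*h^4 - 5*h^3 - 153*h^2 - 140*h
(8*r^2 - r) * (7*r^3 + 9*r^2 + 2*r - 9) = 56*r^5 + 65*r^4 + 7*r^3 - 74*r^2 + 9*r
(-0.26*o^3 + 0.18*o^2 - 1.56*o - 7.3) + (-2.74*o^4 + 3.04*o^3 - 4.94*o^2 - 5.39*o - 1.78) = -2.74*o^4 + 2.78*o^3 - 4.76*o^2 - 6.95*o - 9.08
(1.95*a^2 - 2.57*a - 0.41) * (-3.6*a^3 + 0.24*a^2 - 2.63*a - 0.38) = -7.02*a^5 + 9.72*a^4 - 4.2693*a^3 + 5.9197*a^2 + 2.0549*a + 0.1558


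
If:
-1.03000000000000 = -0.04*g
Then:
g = 25.75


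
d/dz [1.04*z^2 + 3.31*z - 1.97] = 2.08*z + 3.31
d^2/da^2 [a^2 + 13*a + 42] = 2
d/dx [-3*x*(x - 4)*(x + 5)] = -9*x^2 - 6*x + 60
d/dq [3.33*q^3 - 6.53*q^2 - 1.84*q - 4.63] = 9.99*q^2 - 13.06*q - 1.84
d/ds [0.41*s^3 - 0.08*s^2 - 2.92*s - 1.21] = 1.23*s^2 - 0.16*s - 2.92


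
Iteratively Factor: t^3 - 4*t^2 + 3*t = (t)*(t^2 - 4*t + 3) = t*(t - 1)*(t - 3)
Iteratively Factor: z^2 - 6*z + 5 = (z - 1)*(z - 5)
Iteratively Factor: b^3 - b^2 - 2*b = (b - 2)*(b^2 + b) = b*(b - 2)*(b + 1)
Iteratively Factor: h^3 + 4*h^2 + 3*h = (h + 1)*(h^2 + 3*h) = h*(h + 1)*(h + 3)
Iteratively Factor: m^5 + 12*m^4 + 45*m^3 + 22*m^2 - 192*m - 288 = (m + 4)*(m^4 + 8*m^3 + 13*m^2 - 30*m - 72) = (m - 2)*(m + 4)*(m^3 + 10*m^2 + 33*m + 36) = (m - 2)*(m + 4)^2*(m^2 + 6*m + 9) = (m - 2)*(m + 3)*(m + 4)^2*(m + 3)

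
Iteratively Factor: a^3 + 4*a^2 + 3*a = (a + 1)*(a^2 + 3*a) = (a + 1)*(a + 3)*(a)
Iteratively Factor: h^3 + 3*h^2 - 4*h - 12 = (h + 2)*(h^2 + h - 6) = (h + 2)*(h + 3)*(h - 2)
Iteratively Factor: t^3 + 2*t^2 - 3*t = (t - 1)*(t^2 + 3*t) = t*(t - 1)*(t + 3)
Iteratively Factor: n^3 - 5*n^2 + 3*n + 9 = (n - 3)*(n^2 - 2*n - 3) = (n - 3)*(n + 1)*(n - 3)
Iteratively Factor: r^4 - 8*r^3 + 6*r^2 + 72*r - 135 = (r - 3)*(r^3 - 5*r^2 - 9*r + 45) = (r - 3)*(r + 3)*(r^2 - 8*r + 15) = (r - 5)*(r - 3)*(r + 3)*(r - 3)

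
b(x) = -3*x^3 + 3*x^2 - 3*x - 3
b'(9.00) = -678.00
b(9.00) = -1974.00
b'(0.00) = -3.00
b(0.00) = -3.00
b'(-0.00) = -3.00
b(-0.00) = -3.00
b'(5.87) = -277.89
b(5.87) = -524.03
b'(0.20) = -2.16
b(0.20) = -3.50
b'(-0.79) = -13.36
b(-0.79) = 2.72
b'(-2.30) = -64.41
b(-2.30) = 56.27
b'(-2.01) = -51.42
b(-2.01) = 39.51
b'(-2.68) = -83.72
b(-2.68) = 84.33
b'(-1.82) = -43.73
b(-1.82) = 30.48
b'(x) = -9*x^2 + 6*x - 3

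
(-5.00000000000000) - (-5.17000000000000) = 0.170000000000000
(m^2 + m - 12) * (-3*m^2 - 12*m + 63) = -3*m^4 - 15*m^3 + 87*m^2 + 207*m - 756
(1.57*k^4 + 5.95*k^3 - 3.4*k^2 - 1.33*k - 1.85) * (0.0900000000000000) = 0.1413*k^4 + 0.5355*k^3 - 0.306*k^2 - 0.1197*k - 0.1665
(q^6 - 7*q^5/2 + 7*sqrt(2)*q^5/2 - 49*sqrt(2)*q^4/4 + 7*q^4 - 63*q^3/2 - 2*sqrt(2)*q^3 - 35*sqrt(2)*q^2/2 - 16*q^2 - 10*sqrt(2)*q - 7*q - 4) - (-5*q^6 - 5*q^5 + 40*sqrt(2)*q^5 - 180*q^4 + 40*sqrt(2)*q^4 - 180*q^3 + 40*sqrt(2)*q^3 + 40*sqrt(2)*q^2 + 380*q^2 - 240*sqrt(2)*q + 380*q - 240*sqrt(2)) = 6*q^6 - 73*sqrt(2)*q^5/2 + 3*q^5/2 - 209*sqrt(2)*q^4/4 + 187*q^4 - 42*sqrt(2)*q^3 + 297*q^3/2 - 396*q^2 - 115*sqrt(2)*q^2/2 - 387*q + 230*sqrt(2)*q - 4 + 240*sqrt(2)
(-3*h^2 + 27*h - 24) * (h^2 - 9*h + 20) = -3*h^4 + 54*h^3 - 327*h^2 + 756*h - 480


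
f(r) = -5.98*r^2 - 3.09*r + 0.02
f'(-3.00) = 32.79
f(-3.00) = -44.53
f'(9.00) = -110.73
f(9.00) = -512.17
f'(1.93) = -26.17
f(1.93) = -28.22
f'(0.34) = -7.16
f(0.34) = -1.72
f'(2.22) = -29.64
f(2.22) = -36.31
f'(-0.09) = -2.01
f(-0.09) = 0.25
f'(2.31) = -30.72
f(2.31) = -39.03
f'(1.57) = -21.87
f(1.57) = -19.57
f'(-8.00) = 92.59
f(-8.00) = -357.98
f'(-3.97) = 44.39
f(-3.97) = -81.96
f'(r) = -11.96*r - 3.09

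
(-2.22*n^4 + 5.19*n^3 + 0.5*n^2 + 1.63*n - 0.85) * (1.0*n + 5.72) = -2.22*n^5 - 7.5084*n^4 + 30.1868*n^3 + 4.49*n^2 + 8.4736*n - 4.862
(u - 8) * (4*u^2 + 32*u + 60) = 4*u^3 - 196*u - 480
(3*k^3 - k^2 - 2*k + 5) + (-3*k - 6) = 3*k^3 - k^2 - 5*k - 1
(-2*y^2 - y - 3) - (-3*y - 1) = -2*y^2 + 2*y - 2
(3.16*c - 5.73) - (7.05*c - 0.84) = -3.89*c - 4.89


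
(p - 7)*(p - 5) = p^2 - 12*p + 35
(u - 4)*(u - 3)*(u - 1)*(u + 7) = u^4 - u^3 - 37*u^2 + 121*u - 84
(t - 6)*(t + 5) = t^2 - t - 30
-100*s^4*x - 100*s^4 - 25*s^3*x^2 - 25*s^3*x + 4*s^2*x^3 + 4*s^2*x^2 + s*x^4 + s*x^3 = (-5*s + x)*(4*s + x)*(5*s + x)*(s*x + s)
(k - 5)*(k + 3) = k^2 - 2*k - 15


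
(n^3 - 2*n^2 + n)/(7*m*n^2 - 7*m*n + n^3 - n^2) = (n - 1)/(7*m + n)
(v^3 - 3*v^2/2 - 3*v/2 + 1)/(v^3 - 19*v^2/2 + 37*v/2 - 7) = (v + 1)/(v - 7)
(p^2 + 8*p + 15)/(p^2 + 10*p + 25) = (p + 3)/(p + 5)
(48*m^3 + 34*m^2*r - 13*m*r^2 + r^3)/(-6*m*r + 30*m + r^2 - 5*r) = (-8*m^2 - 7*m*r + r^2)/(r - 5)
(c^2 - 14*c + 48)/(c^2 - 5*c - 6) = (c - 8)/(c + 1)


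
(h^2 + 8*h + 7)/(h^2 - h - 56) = (h + 1)/(h - 8)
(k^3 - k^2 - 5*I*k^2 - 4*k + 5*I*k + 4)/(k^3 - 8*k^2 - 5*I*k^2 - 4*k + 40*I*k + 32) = (k - 1)/(k - 8)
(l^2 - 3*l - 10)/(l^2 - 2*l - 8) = (l - 5)/(l - 4)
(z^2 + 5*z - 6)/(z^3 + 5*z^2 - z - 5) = (z + 6)/(z^2 + 6*z + 5)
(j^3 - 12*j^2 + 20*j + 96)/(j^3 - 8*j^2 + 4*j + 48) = (j - 8)/(j - 4)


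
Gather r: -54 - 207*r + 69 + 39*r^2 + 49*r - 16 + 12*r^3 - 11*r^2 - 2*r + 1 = 12*r^3 + 28*r^2 - 160*r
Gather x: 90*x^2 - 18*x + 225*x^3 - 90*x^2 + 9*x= 225*x^3 - 9*x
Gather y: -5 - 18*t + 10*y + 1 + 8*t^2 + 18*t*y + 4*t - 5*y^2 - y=8*t^2 - 14*t - 5*y^2 + y*(18*t + 9) - 4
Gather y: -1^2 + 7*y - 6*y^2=-6*y^2 + 7*y - 1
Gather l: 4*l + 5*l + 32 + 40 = 9*l + 72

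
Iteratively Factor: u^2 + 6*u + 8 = (u + 4)*(u + 2)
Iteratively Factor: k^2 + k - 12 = (k + 4)*(k - 3)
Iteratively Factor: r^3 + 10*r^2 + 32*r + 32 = (r + 4)*(r^2 + 6*r + 8) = (r + 2)*(r + 4)*(r + 4)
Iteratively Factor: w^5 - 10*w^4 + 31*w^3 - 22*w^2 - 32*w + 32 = (w - 1)*(w^4 - 9*w^3 + 22*w^2 - 32) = (w - 4)*(w - 1)*(w^3 - 5*w^2 + 2*w + 8) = (w - 4)^2*(w - 1)*(w^2 - w - 2) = (w - 4)^2*(w - 1)*(w + 1)*(w - 2)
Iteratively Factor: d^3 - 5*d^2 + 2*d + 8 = (d + 1)*(d^2 - 6*d + 8) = (d - 2)*(d + 1)*(d - 4)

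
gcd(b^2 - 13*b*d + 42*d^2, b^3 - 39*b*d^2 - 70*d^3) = b - 7*d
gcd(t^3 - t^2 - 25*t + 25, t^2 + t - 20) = t + 5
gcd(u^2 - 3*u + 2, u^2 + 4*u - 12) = u - 2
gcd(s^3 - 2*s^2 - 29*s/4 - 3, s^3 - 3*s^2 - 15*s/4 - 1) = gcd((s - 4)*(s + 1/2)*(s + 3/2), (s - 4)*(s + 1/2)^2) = s^2 - 7*s/2 - 2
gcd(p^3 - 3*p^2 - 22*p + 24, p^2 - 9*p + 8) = p - 1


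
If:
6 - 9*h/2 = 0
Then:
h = 4/3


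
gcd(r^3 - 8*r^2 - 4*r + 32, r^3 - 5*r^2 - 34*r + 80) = r^2 - 10*r + 16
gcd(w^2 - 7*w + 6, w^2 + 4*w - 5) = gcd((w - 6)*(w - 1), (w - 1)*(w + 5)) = w - 1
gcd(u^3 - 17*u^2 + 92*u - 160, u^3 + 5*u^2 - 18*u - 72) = u - 4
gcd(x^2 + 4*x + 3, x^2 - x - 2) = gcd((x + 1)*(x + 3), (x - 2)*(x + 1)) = x + 1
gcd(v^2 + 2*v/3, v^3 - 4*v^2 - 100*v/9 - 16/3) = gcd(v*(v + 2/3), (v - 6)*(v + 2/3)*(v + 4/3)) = v + 2/3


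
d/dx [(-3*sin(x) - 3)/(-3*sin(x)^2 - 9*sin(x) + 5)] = 3*(-6*sin(x) + 3*cos(x)^2 - 17)*cos(x)/(3*sin(x)^2 + 9*sin(x) - 5)^2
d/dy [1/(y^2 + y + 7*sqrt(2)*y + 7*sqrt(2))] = (-2*y - 7*sqrt(2) - 1)/(y^2 + y + 7*sqrt(2)*y + 7*sqrt(2))^2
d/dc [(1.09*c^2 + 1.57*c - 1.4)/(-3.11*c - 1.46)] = (-3.3899*c^2 - 3.1828*c - 6.6462)/(9.6721*c^2 + 9.0812*c + 2.1316)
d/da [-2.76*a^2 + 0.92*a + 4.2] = 0.92 - 5.52*a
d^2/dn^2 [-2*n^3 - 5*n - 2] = -12*n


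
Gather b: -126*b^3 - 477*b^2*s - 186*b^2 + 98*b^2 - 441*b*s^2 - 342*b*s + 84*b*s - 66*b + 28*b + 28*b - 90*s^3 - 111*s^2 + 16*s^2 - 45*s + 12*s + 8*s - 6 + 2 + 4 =-126*b^3 + b^2*(-477*s - 88) + b*(-441*s^2 - 258*s - 10) - 90*s^3 - 95*s^2 - 25*s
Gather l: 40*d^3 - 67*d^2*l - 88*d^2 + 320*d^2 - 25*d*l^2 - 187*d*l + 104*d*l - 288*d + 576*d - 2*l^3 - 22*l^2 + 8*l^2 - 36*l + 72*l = 40*d^3 + 232*d^2 + 288*d - 2*l^3 + l^2*(-25*d - 14) + l*(-67*d^2 - 83*d + 36)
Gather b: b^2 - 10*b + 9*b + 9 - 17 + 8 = b^2 - b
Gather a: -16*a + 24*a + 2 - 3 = 8*a - 1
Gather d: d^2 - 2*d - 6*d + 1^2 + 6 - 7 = d^2 - 8*d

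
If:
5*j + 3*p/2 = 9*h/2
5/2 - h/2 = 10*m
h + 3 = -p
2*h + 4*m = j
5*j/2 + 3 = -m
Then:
No Solution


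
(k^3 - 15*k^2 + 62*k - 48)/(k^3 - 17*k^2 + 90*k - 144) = (k - 1)/(k - 3)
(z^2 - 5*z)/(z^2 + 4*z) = (z - 5)/(z + 4)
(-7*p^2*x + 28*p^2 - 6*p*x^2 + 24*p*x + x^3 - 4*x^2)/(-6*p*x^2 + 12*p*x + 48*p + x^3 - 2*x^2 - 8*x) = (-7*p^2 - 6*p*x + x^2)/(-6*p*x - 12*p + x^2 + 2*x)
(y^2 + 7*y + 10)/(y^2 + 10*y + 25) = (y + 2)/(y + 5)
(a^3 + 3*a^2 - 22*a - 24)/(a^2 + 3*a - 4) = (a^3 + 3*a^2 - 22*a - 24)/(a^2 + 3*a - 4)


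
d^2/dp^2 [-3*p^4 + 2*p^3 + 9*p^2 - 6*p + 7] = -36*p^2 + 12*p + 18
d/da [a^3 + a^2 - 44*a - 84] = 3*a^2 + 2*a - 44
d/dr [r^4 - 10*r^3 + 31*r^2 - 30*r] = 4*r^3 - 30*r^2 + 62*r - 30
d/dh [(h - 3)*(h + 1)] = 2*h - 2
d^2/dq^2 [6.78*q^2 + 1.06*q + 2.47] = 13.5600000000000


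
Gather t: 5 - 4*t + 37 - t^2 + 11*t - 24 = -t^2 + 7*t + 18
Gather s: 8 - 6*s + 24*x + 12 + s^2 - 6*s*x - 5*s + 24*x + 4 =s^2 + s*(-6*x - 11) + 48*x + 24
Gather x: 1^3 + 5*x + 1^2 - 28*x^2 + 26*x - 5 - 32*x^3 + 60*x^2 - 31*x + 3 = -32*x^3 + 32*x^2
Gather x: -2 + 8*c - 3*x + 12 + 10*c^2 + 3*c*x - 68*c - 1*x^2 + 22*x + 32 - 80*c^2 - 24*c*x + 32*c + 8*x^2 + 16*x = -70*c^2 - 28*c + 7*x^2 + x*(35 - 21*c) + 42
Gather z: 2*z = 2*z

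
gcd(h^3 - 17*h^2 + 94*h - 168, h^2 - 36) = h - 6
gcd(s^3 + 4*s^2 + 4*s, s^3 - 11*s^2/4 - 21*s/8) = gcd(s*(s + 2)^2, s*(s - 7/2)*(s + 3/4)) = s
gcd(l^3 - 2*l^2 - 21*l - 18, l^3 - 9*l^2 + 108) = l^2 - 3*l - 18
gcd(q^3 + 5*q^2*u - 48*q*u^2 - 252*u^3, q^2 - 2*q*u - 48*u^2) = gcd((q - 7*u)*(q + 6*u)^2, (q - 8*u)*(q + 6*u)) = q + 6*u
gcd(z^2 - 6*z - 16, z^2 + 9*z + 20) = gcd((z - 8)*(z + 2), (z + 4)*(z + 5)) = 1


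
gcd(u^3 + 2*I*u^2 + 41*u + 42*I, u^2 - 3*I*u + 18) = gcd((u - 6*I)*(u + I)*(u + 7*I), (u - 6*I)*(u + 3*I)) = u - 6*I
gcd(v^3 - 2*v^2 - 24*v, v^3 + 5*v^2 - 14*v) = v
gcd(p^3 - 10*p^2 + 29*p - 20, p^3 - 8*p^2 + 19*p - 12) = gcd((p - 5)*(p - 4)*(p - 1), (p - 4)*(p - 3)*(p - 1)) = p^2 - 5*p + 4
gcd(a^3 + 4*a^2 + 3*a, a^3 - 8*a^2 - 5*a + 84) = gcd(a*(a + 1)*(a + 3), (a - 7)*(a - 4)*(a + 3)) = a + 3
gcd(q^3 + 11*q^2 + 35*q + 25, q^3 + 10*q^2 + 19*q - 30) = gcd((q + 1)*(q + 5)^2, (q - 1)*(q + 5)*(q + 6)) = q + 5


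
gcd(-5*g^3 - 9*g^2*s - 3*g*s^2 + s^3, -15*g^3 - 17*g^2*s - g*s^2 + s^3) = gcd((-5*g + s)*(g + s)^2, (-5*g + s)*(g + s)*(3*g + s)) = -5*g^2 - 4*g*s + s^2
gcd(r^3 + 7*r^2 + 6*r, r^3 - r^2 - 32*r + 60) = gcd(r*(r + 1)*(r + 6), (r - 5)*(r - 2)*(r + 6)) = r + 6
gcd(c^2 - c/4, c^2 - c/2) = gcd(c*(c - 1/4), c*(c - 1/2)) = c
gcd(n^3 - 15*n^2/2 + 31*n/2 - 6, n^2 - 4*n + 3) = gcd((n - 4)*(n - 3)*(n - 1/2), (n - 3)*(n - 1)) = n - 3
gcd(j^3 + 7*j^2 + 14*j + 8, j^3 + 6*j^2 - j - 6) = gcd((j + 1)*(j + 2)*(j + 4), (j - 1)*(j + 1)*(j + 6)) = j + 1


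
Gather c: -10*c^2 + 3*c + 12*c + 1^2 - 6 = -10*c^2 + 15*c - 5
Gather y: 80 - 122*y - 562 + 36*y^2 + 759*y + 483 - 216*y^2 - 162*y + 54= -180*y^2 + 475*y + 55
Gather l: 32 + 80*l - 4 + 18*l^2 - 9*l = 18*l^2 + 71*l + 28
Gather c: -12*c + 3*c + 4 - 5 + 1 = -9*c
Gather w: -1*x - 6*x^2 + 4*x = -6*x^2 + 3*x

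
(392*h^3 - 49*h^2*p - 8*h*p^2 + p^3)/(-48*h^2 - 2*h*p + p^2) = (-49*h^2 + p^2)/(6*h + p)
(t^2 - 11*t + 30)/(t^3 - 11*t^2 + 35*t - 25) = (t - 6)/(t^2 - 6*t + 5)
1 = 1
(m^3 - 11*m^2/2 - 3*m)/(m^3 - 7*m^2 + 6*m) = (m + 1/2)/(m - 1)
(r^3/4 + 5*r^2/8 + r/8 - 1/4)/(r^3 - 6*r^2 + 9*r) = (2*r^3 + 5*r^2 + r - 2)/(8*r*(r^2 - 6*r + 9))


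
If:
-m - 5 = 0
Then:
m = -5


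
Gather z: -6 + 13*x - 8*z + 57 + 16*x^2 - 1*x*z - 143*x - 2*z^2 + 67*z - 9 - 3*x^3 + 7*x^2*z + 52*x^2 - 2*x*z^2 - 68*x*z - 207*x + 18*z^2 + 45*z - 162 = -3*x^3 + 68*x^2 - 337*x + z^2*(16 - 2*x) + z*(7*x^2 - 69*x + 104) - 120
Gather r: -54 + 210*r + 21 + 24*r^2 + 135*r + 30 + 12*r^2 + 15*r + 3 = 36*r^2 + 360*r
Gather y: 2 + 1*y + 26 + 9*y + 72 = 10*y + 100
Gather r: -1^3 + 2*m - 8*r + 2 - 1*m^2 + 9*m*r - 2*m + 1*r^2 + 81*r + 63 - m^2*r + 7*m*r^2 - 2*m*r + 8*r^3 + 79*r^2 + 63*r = -m^2 + 8*r^3 + r^2*(7*m + 80) + r*(-m^2 + 7*m + 136) + 64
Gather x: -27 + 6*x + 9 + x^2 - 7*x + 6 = x^2 - x - 12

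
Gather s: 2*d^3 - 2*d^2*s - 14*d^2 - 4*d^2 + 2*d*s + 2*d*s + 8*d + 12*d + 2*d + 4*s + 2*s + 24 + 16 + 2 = 2*d^3 - 18*d^2 + 22*d + s*(-2*d^2 + 4*d + 6) + 42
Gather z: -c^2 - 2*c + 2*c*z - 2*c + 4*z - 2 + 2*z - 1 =-c^2 - 4*c + z*(2*c + 6) - 3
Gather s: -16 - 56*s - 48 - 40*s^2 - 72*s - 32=-40*s^2 - 128*s - 96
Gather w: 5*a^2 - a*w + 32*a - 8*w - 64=5*a^2 + 32*a + w*(-a - 8) - 64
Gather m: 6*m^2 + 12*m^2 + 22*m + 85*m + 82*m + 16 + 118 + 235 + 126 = 18*m^2 + 189*m + 495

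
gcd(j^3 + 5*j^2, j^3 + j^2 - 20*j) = j^2 + 5*j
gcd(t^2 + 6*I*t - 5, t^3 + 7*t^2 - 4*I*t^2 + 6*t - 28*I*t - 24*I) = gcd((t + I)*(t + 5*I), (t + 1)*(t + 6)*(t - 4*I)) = 1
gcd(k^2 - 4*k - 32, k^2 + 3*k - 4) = k + 4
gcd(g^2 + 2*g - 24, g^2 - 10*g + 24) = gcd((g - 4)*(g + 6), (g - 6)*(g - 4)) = g - 4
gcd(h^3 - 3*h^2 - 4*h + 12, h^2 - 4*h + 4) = h - 2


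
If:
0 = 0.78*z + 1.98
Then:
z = -2.54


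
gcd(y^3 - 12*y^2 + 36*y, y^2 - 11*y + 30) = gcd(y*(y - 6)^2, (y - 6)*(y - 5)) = y - 6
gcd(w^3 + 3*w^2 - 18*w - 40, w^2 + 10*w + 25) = w + 5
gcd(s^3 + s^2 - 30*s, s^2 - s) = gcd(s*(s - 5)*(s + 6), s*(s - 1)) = s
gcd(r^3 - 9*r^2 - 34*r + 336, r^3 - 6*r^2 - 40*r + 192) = r^2 - 2*r - 48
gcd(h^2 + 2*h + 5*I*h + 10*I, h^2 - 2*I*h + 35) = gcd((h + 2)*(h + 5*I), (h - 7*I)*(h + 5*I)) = h + 5*I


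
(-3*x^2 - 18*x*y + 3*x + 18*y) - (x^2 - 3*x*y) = -4*x^2 - 15*x*y + 3*x + 18*y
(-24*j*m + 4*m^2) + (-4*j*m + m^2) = -28*j*m + 5*m^2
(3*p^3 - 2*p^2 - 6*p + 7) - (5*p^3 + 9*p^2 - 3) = -2*p^3 - 11*p^2 - 6*p + 10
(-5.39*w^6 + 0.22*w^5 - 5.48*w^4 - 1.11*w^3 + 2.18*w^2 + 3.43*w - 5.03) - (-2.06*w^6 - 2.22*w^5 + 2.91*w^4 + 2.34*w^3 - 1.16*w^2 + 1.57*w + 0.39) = -3.33*w^6 + 2.44*w^5 - 8.39*w^4 - 3.45*w^3 + 3.34*w^2 + 1.86*w - 5.42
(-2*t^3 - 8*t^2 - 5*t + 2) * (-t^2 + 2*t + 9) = 2*t^5 + 4*t^4 - 29*t^3 - 84*t^2 - 41*t + 18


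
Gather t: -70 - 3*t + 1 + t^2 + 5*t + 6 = t^2 + 2*t - 63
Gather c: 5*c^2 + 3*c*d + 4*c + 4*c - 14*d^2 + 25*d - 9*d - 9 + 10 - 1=5*c^2 + c*(3*d + 8) - 14*d^2 + 16*d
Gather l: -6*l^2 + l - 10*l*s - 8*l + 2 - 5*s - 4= -6*l^2 + l*(-10*s - 7) - 5*s - 2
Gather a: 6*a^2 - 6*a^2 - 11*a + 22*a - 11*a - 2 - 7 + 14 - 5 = 0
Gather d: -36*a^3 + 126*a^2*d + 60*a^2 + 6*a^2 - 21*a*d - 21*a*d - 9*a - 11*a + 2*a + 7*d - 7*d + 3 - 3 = -36*a^3 + 66*a^2 - 18*a + d*(126*a^2 - 42*a)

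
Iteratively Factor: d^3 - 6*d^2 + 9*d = (d - 3)*(d^2 - 3*d) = d*(d - 3)*(d - 3)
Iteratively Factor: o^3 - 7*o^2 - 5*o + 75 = (o - 5)*(o^2 - 2*o - 15) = (o - 5)^2*(o + 3)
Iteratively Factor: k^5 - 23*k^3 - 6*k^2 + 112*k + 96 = (k - 3)*(k^4 + 3*k^3 - 14*k^2 - 48*k - 32) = (k - 3)*(k + 4)*(k^3 - k^2 - 10*k - 8) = (k - 4)*(k - 3)*(k + 4)*(k^2 + 3*k + 2) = (k - 4)*(k - 3)*(k + 1)*(k + 4)*(k + 2)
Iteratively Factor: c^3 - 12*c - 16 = (c + 2)*(c^2 - 2*c - 8) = (c - 4)*(c + 2)*(c + 2)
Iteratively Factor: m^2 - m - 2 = (m - 2)*(m + 1)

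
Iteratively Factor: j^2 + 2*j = (j + 2)*(j)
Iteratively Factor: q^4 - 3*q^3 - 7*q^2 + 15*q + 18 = (q - 3)*(q^3 - 7*q - 6) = (q - 3)*(q + 2)*(q^2 - 2*q - 3) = (q - 3)*(q + 1)*(q + 2)*(q - 3)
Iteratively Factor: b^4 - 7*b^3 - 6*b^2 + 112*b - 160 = (b - 4)*(b^3 - 3*b^2 - 18*b + 40) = (b - 4)*(b - 2)*(b^2 - b - 20) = (b - 5)*(b - 4)*(b - 2)*(b + 4)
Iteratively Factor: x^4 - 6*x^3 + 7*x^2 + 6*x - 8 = (x - 4)*(x^3 - 2*x^2 - x + 2) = (x - 4)*(x + 1)*(x^2 - 3*x + 2) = (x - 4)*(x - 2)*(x + 1)*(x - 1)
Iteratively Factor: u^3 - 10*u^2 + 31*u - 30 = (u - 5)*(u^2 - 5*u + 6) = (u - 5)*(u - 3)*(u - 2)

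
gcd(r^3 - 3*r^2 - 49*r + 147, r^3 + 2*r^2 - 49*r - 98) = r^2 - 49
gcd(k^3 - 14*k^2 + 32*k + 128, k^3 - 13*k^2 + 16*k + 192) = k^2 - 16*k + 64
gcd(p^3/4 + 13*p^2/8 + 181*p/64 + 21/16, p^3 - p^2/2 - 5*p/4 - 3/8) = 1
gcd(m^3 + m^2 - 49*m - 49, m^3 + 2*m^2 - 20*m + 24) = 1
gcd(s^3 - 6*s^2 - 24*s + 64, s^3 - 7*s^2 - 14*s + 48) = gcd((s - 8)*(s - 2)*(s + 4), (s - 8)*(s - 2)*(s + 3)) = s^2 - 10*s + 16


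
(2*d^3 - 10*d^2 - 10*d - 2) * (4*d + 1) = 8*d^4 - 38*d^3 - 50*d^2 - 18*d - 2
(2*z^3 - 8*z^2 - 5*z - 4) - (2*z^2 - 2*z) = 2*z^3 - 10*z^2 - 3*z - 4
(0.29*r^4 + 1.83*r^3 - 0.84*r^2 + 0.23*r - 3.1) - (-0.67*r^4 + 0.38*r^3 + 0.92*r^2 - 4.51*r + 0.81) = 0.96*r^4 + 1.45*r^3 - 1.76*r^2 + 4.74*r - 3.91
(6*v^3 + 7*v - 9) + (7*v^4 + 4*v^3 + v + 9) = 7*v^4 + 10*v^3 + 8*v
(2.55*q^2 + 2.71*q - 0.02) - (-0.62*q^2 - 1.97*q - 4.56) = 3.17*q^2 + 4.68*q + 4.54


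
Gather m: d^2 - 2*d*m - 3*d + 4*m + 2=d^2 - 3*d + m*(4 - 2*d) + 2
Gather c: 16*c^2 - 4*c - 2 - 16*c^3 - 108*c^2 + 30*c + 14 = -16*c^3 - 92*c^2 + 26*c + 12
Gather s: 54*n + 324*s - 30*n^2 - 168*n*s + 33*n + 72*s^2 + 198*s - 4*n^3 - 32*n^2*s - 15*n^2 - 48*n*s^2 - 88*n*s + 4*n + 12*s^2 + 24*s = -4*n^3 - 45*n^2 + 91*n + s^2*(84 - 48*n) + s*(-32*n^2 - 256*n + 546)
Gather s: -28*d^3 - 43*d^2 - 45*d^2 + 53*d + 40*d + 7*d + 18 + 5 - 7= -28*d^3 - 88*d^2 + 100*d + 16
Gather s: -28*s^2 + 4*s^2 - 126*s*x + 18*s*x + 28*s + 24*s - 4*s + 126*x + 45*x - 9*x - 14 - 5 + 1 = -24*s^2 + s*(48 - 108*x) + 162*x - 18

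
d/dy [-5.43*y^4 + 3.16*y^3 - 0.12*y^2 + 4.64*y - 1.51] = -21.72*y^3 + 9.48*y^2 - 0.24*y + 4.64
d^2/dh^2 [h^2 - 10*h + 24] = 2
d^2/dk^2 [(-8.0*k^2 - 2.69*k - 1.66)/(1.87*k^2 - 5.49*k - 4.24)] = (2.8421709430404e-14*k^4 - 183.074122*k^3 - 415.411524*k^2 - 25.718484*k - 288.79686)/(6.539203*k^6 - 57.593943*k^5 + 124.605393*k^4 + 95.705523*k^3 - 282.527736*k^2 - 296.091072*k - 76.225024)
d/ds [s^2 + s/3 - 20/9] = 2*s + 1/3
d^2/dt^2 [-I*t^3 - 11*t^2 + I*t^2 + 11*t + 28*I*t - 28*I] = -6*I*t - 22 + 2*I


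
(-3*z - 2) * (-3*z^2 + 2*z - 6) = 9*z^3 + 14*z + 12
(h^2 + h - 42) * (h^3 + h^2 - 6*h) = h^5 + 2*h^4 - 47*h^3 - 48*h^2 + 252*h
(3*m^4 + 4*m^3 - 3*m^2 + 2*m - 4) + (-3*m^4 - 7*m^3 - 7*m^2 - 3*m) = -3*m^3 - 10*m^2 - m - 4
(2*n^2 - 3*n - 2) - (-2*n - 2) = 2*n^2 - n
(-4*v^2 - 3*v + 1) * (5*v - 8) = -20*v^3 + 17*v^2 + 29*v - 8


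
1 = 1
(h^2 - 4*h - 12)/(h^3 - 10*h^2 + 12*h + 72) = 1/(h - 6)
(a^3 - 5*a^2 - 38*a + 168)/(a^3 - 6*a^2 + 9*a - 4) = (a^2 - a - 42)/(a^2 - 2*a + 1)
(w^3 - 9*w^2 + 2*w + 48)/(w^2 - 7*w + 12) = (w^2 - 6*w - 16)/(w - 4)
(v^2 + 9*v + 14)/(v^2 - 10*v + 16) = (v^2 + 9*v + 14)/(v^2 - 10*v + 16)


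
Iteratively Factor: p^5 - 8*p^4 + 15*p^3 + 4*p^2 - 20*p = (p - 2)*(p^4 - 6*p^3 + 3*p^2 + 10*p) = (p - 2)*(p + 1)*(p^3 - 7*p^2 + 10*p) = (p - 2)^2*(p + 1)*(p^2 - 5*p) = (p - 5)*(p - 2)^2*(p + 1)*(p)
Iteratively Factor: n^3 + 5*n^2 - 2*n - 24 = (n + 3)*(n^2 + 2*n - 8) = (n + 3)*(n + 4)*(n - 2)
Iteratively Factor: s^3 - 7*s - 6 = (s + 2)*(s^2 - 2*s - 3) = (s - 3)*(s + 2)*(s + 1)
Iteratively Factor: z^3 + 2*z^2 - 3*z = (z)*(z^2 + 2*z - 3) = z*(z - 1)*(z + 3)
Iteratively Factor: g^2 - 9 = (g + 3)*(g - 3)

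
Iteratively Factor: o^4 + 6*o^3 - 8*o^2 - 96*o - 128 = (o + 4)*(o^3 + 2*o^2 - 16*o - 32) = (o + 2)*(o + 4)*(o^2 - 16) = (o + 2)*(o + 4)^2*(o - 4)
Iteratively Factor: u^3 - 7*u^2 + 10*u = (u - 2)*(u^2 - 5*u) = u*(u - 2)*(u - 5)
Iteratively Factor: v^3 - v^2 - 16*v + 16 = (v - 4)*(v^2 + 3*v - 4) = (v - 4)*(v - 1)*(v + 4)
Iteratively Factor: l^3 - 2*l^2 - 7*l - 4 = (l + 1)*(l^2 - 3*l - 4) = (l + 1)^2*(l - 4)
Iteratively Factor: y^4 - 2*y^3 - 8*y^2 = (y)*(y^3 - 2*y^2 - 8*y) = y*(y + 2)*(y^2 - 4*y) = y*(y - 4)*(y + 2)*(y)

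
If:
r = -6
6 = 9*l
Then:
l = 2/3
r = -6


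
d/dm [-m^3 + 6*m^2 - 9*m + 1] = -3*m^2 + 12*m - 9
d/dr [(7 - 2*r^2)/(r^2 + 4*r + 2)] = 2*(-4*r^2 - 11*r - 14)/(r^4 + 8*r^3 + 20*r^2 + 16*r + 4)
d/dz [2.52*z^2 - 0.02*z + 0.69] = 5.04*z - 0.02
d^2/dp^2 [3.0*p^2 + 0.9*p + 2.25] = 6.00000000000000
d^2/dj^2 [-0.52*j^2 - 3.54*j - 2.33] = -1.04000000000000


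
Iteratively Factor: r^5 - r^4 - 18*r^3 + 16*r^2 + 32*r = (r - 2)*(r^4 + r^3 - 16*r^2 - 16*r) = (r - 2)*(r + 1)*(r^3 - 16*r) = r*(r - 2)*(r + 1)*(r^2 - 16) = r*(r - 4)*(r - 2)*(r + 1)*(r + 4)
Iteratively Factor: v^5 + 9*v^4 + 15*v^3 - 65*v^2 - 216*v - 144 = (v + 4)*(v^4 + 5*v^3 - 5*v^2 - 45*v - 36) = (v + 3)*(v + 4)*(v^3 + 2*v^2 - 11*v - 12) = (v + 3)*(v + 4)^2*(v^2 - 2*v - 3) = (v - 3)*(v + 3)*(v + 4)^2*(v + 1)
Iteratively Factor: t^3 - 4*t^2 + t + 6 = (t - 3)*(t^2 - t - 2) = (t - 3)*(t + 1)*(t - 2)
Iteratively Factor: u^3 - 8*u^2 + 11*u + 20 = (u - 5)*(u^2 - 3*u - 4) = (u - 5)*(u + 1)*(u - 4)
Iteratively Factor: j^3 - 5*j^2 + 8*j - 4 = (j - 2)*(j^2 - 3*j + 2) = (j - 2)^2*(j - 1)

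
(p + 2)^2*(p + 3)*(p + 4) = p^4 + 11*p^3 + 44*p^2 + 76*p + 48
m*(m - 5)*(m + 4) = m^3 - m^2 - 20*m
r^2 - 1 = (r - 1)*(r + 1)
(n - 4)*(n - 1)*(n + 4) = n^3 - n^2 - 16*n + 16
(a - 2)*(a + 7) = a^2 + 5*a - 14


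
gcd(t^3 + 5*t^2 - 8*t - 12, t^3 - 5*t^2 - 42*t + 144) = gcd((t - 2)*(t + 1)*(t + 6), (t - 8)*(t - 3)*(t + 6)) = t + 6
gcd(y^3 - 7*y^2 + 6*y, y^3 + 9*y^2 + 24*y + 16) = 1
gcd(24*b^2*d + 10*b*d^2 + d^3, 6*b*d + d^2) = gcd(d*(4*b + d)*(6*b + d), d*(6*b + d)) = 6*b*d + d^2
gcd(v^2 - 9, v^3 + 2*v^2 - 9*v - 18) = v^2 - 9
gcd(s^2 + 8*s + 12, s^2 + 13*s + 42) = s + 6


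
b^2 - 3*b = b*(b - 3)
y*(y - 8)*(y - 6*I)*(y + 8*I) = y^4 - 8*y^3 + 2*I*y^3 + 48*y^2 - 16*I*y^2 - 384*y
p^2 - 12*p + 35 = (p - 7)*(p - 5)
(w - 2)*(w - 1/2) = w^2 - 5*w/2 + 1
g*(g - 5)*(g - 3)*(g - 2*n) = g^4 - 2*g^3*n - 8*g^3 + 16*g^2*n + 15*g^2 - 30*g*n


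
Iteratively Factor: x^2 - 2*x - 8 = (x + 2)*(x - 4)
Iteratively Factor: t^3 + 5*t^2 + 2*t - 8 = (t + 4)*(t^2 + t - 2) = (t - 1)*(t + 4)*(t + 2)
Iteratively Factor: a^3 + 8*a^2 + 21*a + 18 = (a + 3)*(a^2 + 5*a + 6) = (a + 3)^2*(a + 2)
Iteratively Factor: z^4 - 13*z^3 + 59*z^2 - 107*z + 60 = (z - 5)*(z^3 - 8*z^2 + 19*z - 12) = (z - 5)*(z - 1)*(z^2 - 7*z + 12) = (z - 5)*(z - 4)*(z - 1)*(z - 3)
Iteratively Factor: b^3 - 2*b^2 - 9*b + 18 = (b - 2)*(b^2 - 9) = (b - 2)*(b + 3)*(b - 3)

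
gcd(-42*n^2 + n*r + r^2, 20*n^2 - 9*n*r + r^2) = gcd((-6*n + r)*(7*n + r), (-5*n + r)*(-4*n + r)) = 1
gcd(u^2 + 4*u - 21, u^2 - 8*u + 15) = u - 3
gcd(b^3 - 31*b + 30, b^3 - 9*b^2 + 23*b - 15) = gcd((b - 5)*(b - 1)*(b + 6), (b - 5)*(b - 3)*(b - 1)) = b^2 - 6*b + 5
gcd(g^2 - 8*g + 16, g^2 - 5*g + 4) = g - 4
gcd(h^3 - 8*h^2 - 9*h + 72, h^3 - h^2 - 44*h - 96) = h^2 - 5*h - 24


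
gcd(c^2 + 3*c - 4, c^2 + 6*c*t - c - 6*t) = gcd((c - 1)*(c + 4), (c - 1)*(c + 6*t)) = c - 1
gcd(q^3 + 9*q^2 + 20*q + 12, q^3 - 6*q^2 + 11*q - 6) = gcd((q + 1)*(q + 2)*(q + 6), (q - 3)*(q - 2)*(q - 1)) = 1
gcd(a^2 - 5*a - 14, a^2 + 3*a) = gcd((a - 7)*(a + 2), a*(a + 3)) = 1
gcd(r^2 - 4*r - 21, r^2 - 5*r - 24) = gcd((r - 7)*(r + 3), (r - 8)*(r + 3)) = r + 3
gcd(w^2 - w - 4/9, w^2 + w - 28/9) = w - 4/3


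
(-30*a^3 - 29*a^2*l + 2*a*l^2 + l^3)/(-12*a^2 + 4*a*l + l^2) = (5*a^2 + 4*a*l - l^2)/(2*a - l)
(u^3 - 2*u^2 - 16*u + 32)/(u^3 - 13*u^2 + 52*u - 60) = (u^2 - 16)/(u^2 - 11*u + 30)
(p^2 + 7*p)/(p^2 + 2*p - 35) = p/(p - 5)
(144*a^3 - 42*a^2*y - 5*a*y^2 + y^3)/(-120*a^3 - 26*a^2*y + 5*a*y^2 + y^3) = (24*a^2 - 11*a*y + y^2)/(-20*a^2 - a*y + y^2)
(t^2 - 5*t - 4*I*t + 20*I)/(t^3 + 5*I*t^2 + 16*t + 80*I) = (t - 5)/(t^2 + 9*I*t - 20)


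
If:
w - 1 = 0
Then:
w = 1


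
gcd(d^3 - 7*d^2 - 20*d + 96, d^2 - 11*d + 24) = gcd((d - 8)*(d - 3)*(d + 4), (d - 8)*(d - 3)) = d^2 - 11*d + 24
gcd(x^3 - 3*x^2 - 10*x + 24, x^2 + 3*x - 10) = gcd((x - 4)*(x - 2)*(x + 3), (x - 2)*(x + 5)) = x - 2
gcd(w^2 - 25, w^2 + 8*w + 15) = w + 5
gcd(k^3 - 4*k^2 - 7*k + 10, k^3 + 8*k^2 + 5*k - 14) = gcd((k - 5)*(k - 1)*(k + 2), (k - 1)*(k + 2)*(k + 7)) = k^2 + k - 2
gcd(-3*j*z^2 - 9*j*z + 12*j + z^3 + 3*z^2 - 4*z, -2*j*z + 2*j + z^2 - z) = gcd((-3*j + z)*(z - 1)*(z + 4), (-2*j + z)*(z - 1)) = z - 1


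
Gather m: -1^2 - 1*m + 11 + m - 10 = 0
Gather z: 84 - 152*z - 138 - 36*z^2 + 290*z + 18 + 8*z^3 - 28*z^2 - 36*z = 8*z^3 - 64*z^2 + 102*z - 36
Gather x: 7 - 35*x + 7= 14 - 35*x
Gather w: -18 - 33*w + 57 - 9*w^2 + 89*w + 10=-9*w^2 + 56*w + 49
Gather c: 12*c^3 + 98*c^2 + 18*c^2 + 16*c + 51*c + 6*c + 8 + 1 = 12*c^3 + 116*c^2 + 73*c + 9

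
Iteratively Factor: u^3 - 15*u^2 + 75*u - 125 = (u - 5)*(u^2 - 10*u + 25) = (u - 5)^2*(u - 5)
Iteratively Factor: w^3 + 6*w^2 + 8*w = (w)*(w^2 + 6*w + 8) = w*(w + 4)*(w + 2)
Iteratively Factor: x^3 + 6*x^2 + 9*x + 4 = (x + 1)*(x^2 + 5*x + 4) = (x + 1)*(x + 4)*(x + 1)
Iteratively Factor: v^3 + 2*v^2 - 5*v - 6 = (v + 1)*(v^2 + v - 6) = (v + 1)*(v + 3)*(v - 2)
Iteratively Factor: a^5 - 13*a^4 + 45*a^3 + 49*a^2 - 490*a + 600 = (a - 5)*(a^4 - 8*a^3 + 5*a^2 + 74*a - 120) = (a - 5)*(a - 2)*(a^3 - 6*a^2 - 7*a + 60) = (a - 5)*(a - 2)*(a + 3)*(a^2 - 9*a + 20) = (a - 5)*(a - 4)*(a - 2)*(a + 3)*(a - 5)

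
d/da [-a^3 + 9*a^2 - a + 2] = -3*a^2 + 18*a - 1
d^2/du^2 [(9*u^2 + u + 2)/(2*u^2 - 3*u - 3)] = 4*(29*u^3 + 93*u^2 - 9*u + 51)/(8*u^6 - 36*u^5 + 18*u^4 + 81*u^3 - 27*u^2 - 81*u - 27)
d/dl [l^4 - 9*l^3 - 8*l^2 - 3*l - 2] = 4*l^3 - 27*l^2 - 16*l - 3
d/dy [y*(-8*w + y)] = -8*w + 2*y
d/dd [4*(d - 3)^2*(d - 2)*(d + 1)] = 16*d^3 - 84*d^2 + 104*d + 12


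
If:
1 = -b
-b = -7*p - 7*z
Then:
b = -1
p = -z - 1/7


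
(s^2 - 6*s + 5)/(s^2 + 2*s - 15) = (s^2 - 6*s + 5)/(s^2 + 2*s - 15)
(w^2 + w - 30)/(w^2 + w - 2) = (w^2 + w - 30)/(w^2 + w - 2)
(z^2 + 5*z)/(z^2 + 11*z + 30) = z/(z + 6)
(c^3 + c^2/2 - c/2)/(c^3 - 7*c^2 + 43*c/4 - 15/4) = 2*c*(c + 1)/(2*c^2 - 13*c + 15)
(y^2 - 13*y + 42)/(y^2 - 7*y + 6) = (y - 7)/(y - 1)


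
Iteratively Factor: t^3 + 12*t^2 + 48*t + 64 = (t + 4)*(t^2 + 8*t + 16) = (t + 4)^2*(t + 4)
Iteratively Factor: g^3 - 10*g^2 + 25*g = (g - 5)*(g^2 - 5*g) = g*(g - 5)*(g - 5)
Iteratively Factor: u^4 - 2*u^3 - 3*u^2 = (u - 3)*(u^3 + u^2) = u*(u - 3)*(u^2 + u) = u*(u - 3)*(u + 1)*(u)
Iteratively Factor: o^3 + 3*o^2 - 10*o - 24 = (o - 3)*(o^2 + 6*o + 8) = (o - 3)*(o + 4)*(o + 2)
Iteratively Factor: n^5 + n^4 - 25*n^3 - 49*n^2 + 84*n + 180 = (n + 3)*(n^4 - 2*n^3 - 19*n^2 + 8*n + 60) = (n - 2)*(n + 3)*(n^3 - 19*n - 30) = (n - 5)*(n - 2)*(n + 3)*(n^2 + 5*n + 6) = (n - 5)*(n - 2)*(n + 3)^2*(n + 2)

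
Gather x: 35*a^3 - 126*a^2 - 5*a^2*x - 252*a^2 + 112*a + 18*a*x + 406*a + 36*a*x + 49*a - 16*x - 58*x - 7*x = 35*a^3 - 378*a^2 + 567*a + x*(-5*a^2 + 54*a - 81)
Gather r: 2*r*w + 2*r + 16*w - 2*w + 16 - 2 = r*(2*w + 2) + 14*w + 14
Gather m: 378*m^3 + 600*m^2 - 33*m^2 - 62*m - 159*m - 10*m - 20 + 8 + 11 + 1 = 378*m^3 + 567*m^2 - 231*m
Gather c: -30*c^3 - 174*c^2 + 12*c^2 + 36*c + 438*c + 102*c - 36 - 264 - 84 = -30*c^3 - 162*c^2 + 576*c - 384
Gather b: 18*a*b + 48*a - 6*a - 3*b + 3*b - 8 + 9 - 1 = 18*a*b + 42*a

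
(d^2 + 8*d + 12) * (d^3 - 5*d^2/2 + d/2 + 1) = d^5 + 11*d^4/2 - 15*d^3/2 - 25*d^2 + 14*d + 12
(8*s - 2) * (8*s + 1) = 64*s^2 - 8*s - 2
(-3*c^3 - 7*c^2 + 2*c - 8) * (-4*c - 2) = 12*c^4 + 34*c^3 + 6*c^2 + 28*c + 16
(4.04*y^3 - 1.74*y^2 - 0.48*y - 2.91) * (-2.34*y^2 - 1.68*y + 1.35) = -9.4536*y^5 - 2.7156*y^4 + 9.5004*y^3 + 5.2668*y^2 + 4.2408*y - 3.9285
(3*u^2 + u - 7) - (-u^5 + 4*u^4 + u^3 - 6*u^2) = u^5 - 4*u^4 - u^3 + 9*u^2 + u - 7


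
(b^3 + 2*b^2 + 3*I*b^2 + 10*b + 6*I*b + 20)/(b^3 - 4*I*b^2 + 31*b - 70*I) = (b + 2)/(b - 7*I)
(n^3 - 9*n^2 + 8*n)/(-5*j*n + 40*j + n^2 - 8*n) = n*(1 - n)/(5*j - n)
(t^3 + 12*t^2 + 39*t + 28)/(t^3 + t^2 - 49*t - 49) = (t + 4)/(t - 7)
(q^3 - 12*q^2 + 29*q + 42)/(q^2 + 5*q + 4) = (q^2 - 13*q + 42)/(q + 4)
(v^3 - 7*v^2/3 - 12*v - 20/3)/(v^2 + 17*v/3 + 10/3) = (v^2 - 3*v - 10)/(v + 5)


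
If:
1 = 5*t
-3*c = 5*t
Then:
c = -1/3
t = 1/5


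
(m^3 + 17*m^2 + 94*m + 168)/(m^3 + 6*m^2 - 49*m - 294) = (m + 4)/(m - 7)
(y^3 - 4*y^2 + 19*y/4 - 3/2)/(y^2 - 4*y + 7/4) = (2*y^2 - 7*y + 6)/(2*y - 7)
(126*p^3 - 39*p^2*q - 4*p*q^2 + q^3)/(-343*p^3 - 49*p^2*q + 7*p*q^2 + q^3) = (-18*p^2 + 3*p*q + q^2)/(49*p^2 + 14*p*q + q^2)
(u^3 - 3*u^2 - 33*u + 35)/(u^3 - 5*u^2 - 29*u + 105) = (u - 1)/(u - 3)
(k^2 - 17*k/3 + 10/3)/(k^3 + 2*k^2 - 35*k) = (k - 2/3)/(k*(k + 7))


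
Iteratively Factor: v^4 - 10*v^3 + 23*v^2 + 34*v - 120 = (v - 4)*(v^3 - 6*v^2 - v + 30) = (v - 4)*(v + 2)*(v^2 - 8*v + 15) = (v - 4)*(v - 3)*(v + 2)*(v - 5)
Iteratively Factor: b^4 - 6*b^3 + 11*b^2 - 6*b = (b - 1)*(b^3 - 5*b^2 + 6*b) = b*(b - 1)*(b^2 - 5*b + 6) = b*(b - 2)*(b - 1)*(b - 3)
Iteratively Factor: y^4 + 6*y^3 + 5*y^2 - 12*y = (y - 1)*(y^3 + 7*y^2 + 12*y) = (y - 1)*(y + 3)*(y^2 + 4*y) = y*(y - 1)*(y + 3)*(y + 4)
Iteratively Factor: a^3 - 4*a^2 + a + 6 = (a - 3)*(a^2 - a - 2) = (a - 3)*(a + 1)*(a - 2)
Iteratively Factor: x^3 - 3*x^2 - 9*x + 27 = (x + 3)*(x^2 - 6*x + 9) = (x - 3)*(x + 3)*(x - 3)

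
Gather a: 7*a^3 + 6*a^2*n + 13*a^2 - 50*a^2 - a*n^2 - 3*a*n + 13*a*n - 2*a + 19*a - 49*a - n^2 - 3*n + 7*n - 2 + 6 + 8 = 7*a^3 + a^2*(6*n - 37) + a*(-n^2 + 10*n - 32) - n^2 + 4*n + 12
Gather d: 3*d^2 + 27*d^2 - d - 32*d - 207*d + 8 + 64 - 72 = 30*d^2 - 240*d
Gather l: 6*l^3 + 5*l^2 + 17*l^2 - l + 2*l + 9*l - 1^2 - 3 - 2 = 6*l^3 + 22*l^2 + 10*l - 6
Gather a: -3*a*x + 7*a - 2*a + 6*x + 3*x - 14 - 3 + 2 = a*(5 - 3*x) + 9*x - 15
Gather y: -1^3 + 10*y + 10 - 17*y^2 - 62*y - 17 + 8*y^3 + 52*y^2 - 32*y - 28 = 8*y^3 + 35*y^2 - 84*y - 36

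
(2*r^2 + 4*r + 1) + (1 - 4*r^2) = -2*r^2 + 4*r + 2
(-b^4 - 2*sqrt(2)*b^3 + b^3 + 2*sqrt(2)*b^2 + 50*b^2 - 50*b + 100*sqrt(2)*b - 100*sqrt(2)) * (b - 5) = -b^5 - 2*sqrt(2)*b^4 + 6*b^4 + 12*sqrt(2)*b^3 + 45*b^3 - 300*b^2 + 90*sqrt(2)*b^2 - 600*sqrt(2)*b + 250*b + 500*sqrt(2)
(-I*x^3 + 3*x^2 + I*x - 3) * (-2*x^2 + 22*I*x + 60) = 2*I*x^5 + 16*x^4 + 4*I*x^3 + 164*x^2 - 6*I*x - 180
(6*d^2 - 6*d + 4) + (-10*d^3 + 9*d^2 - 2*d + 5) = -10*d^3 + 15*d^2 - 8*d + 9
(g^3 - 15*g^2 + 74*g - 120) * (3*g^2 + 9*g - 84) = 3*g^5 - 36*g^4 + 3*g^3 + 1566*g^2 - 7296*g + 10080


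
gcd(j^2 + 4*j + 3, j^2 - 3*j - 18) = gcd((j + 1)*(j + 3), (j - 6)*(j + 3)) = j + 3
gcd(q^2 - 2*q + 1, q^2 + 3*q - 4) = q - 1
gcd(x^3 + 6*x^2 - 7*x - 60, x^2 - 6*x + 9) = x - 3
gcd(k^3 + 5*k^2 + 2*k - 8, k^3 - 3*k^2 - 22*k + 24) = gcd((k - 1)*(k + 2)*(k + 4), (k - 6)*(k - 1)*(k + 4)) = k^2 + 3*k - 4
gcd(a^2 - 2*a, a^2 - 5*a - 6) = 1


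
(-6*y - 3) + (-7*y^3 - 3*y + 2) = -7*y^3 - 9*y - 1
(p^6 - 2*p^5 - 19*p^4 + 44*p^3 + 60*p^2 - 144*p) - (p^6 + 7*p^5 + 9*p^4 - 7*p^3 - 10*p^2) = -9*p^5 - 28*p^4 + 51*p^3 + 70*p^2 - 144*p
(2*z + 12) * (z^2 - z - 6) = 2*z^3 + 10*z^2 - 24*z - 72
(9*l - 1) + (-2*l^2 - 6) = -2*l^2 + 9*l - 7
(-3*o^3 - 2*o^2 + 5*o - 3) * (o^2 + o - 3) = -3*o^5 - 5*o^4 + 12*o^3 + 8*o^2 - 18*o + 9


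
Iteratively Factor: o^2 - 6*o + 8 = (o - 2)*(o - 4)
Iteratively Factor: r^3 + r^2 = (r + 1)*(r^2) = r*(r + 1)*(r)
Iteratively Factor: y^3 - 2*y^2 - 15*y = (y + 3)*(y^2 - 5*y) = y*(y + 3)*(y - 5)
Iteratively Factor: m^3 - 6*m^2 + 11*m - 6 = (m - 3)*(m^2 - 3*m + 2) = (m - 3)*(m - 1)*(m - 2)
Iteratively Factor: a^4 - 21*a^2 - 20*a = (a + 1)*(a^3 - a^2 - 20*a) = a*(a + 1)*(a^2 - a - 20) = a*(a + 1)*(a + 4)*(a - 5)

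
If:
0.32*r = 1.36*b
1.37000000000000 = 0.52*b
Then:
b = 2.63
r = 11.20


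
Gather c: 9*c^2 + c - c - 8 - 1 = 9*c^2 - 9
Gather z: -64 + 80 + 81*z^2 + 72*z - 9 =81*z^2 + 72*z + 7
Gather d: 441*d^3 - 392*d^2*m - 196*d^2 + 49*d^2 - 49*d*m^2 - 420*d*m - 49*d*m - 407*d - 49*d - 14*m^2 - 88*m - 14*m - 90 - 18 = 441*d^3 + d^2*(-392*m - 147) + d*(-49*m^2 - 469*m - 456) - 14*m^2 - 102*m - 108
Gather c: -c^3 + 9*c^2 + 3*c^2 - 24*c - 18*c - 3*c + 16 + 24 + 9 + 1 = -c^3 + 12*c^2 - 45*c + 50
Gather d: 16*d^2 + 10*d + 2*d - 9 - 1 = 16*d^2 + 12*d - 10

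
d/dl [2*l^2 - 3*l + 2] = 4*l - 3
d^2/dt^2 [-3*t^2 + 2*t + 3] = -6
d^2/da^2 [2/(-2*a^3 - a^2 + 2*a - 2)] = 4*((6*a + 1)*(2*a^3 + a^2 - 2*a + 2) - 4*(3*a^2 + a - 1)^2)/(2*a^3 + a^2 - 2*a + 2)^3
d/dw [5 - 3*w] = -3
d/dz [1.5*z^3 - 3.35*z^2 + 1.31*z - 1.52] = 4.5*z^2 - 6.7*z + 1.31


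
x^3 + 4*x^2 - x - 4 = (x - 1)*(x + 1)*(x + 4)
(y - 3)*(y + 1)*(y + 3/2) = y^3 - y^2/2 - 6*y - 9/2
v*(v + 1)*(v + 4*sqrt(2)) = v^3 + v^2 + 4*sqrt(2)*v^2 + 4*sqrt(2)*v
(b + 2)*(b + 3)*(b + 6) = b^3 + 11*b^2 + 36*b + 36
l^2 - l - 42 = (l - 7)*(l + 6)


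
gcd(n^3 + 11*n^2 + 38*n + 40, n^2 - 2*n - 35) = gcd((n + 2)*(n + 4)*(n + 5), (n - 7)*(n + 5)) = n + 5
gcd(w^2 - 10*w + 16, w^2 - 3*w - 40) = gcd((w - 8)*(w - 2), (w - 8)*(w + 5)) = w - 8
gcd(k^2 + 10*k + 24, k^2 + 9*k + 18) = k + 6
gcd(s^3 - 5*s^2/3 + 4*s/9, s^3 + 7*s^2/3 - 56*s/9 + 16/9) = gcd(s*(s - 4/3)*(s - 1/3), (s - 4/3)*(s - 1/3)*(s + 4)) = s^2 - 5*s/3 + 4/9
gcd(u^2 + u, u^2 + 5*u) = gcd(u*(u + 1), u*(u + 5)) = u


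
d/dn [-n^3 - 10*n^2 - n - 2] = -3*n^2 - 20*n - 1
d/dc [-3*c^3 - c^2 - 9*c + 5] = -9*c^2 - 2*c - 9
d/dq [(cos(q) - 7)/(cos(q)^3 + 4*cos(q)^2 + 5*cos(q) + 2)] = (-19*cos(q) + cos(2*q) - 36)*sin(q)/((cos(q) + 1)^3*(cos(q) + 2)^2)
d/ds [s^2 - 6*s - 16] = 2*s - 6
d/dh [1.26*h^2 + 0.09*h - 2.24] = 2.52*h + 0.09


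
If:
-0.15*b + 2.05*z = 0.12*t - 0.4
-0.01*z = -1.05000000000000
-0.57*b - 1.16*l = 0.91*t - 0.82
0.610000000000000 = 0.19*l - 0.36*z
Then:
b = 3293.44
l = 202.16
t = -2319.72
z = 105.00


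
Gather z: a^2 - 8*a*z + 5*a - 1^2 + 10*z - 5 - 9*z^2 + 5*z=a^2 + 5*a - 9*z^2 + z*(15 - 8*a) - 6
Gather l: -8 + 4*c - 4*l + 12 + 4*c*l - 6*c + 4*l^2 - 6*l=-2*c + 4*l^2 + l*(4*c - 10) + 4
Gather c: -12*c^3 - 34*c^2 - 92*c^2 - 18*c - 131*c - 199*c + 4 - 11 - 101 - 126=-12*c^3 - 126*c^2 - 348*c - 234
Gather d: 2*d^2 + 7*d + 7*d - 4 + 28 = 2*d^2 + 14*d + 24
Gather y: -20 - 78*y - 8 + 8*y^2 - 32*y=8*y^2 - 110*y - 28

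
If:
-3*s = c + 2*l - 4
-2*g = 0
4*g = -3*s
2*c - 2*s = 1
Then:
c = 1/2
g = 0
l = 7/4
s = 0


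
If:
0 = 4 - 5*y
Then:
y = 4/5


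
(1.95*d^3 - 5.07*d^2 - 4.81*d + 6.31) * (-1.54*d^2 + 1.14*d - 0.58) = -3.003*d^5 + 10.0308*d^4 + 0.4966*d^3 - 12.2602*d^2 + 9.9832*d - 3.6598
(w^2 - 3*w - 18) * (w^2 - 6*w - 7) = w^4 - 9*w^3 - 7*w^2 + 129*w + 126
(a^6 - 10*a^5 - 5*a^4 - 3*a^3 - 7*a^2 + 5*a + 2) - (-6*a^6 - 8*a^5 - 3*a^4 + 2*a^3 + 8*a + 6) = 7*a^6 - 2*a^5 - 2*a^4 - 5*a^3 - 7*a^2 - 3*a - 4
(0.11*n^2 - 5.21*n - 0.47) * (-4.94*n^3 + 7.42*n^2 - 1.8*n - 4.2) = -0.5434*n^5 + 26.5536*n^4 - 36.5344*n^3 + 5.4286*n^2 + 22.728*n + 1.974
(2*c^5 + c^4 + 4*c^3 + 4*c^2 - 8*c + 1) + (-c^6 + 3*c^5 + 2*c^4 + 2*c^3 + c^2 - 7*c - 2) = -c^6 + 5*c^5 + 3*c^4 + 6*c^3 + 5*c^2 - 15*c - 1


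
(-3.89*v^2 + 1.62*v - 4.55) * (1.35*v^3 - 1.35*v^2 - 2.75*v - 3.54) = -5.2515*v^5 + 7.4385*v^4 + 2.368*v^3 + 15.4581*v^2 + 6.7777*v + 16.107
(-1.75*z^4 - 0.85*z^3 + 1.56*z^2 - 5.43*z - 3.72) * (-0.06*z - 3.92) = 0.105*z^5 + 6.911*z^4 + 3.2384*z^3 - 5.7894*z^2 + 21.5088*z + 14.5824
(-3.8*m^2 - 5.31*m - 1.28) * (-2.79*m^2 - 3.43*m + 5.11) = 10.602*m^4 + 27.8489*m^3 + 2.3665*m^2 - 22.7437*m - 6.5408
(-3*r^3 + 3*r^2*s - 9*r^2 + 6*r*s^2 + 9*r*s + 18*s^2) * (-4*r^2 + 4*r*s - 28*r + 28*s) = 12*r^5 - 24*r^4*s + 120*r^4 - 12*r^3*s^2 - 240*r^3*s + 252*r^3 + 24*r^2*s^3 - 120*r^2*s^2 - 504*r^2*s + 240*r*s^3 - 252*r*s^2 + 504*s^3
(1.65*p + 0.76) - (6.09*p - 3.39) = 4.15 - 4.44*p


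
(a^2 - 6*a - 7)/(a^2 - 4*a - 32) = (-a^2 + 6*a + 7)/(-a^2 + 4*a + 32)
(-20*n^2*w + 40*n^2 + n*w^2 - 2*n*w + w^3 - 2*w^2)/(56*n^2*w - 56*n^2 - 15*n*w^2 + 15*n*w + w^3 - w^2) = (-20*n^2*w + 40*n^2 + n*w^2 - 2*n*w + w^3 - 2*w^2)/(56*n^2*w - 56*n^2 - 15*n*w^2 + 15*n*w + w^3 - w^2)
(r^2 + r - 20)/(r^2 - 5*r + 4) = (r + 5)/(r - 1)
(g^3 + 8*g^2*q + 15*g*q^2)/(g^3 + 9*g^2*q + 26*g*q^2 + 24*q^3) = g*(g + 5*q)/(g^2 + 6*g*q + 8*q^2)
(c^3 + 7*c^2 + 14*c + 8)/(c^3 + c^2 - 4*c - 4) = (c + 4)/(c - 2)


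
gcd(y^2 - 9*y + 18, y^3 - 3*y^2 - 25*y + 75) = y - 3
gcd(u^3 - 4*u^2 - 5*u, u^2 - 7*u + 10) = u - 5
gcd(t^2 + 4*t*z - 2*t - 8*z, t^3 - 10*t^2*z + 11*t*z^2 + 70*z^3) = 1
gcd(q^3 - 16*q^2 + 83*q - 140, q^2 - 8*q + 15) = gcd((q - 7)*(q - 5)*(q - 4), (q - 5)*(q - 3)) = q - 5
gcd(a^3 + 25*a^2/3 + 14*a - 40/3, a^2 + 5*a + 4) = a + 4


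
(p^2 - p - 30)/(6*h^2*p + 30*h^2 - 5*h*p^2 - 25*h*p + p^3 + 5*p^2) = (p - 6)/(6*h^2 - 5*h*p + p^2)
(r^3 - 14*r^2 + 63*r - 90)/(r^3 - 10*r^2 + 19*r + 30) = (r - 3)/(r + 1)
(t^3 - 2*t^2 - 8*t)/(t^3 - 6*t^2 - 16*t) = (t - 4)/(t - 8)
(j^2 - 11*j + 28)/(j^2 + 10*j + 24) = (j^2 - 11*j + 28)/(j^2 + 10*j + 24)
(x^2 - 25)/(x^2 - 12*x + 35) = (x + 5)/(x - 7)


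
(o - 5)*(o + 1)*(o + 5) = o^3 + o^2 - 25*o - 25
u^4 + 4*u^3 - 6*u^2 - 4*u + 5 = (u - 1)^2*(u + 1)*(u + 5)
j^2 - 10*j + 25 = (j - 5)^2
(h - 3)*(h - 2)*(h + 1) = h^3 - 4*h^2 + h + 6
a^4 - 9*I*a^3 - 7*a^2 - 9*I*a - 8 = (a - 8*I)*(a - I)^2*(a + I)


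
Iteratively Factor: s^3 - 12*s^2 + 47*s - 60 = (s - 3)*(s^2 - 9*s + 20) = (s - 4)*(s - 3)*(s - 5)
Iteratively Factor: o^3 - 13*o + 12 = (o + 4)*(o^2 - 4*o + 3) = (o - 1)*(o + 4)*(o - 3)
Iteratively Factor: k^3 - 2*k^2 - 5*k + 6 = (k - 3)*(k^2 + k - 2) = (k - 3)*(k + 2)*(k - 1)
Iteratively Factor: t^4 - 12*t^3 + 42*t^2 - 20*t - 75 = (t - 5)*(t^3 - 7*t^2 + 7*t + 15) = (t - 5)*(t - 3)*(t^2 - 4*t - 5) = (t - 5)^2*(t - 3)*(t + 1)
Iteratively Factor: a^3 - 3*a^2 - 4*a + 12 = (a + 2)*(a^2 - 5*a + 6) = (a - 3)*(a + 2)*(a - 2)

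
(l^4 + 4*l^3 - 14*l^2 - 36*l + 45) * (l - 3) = l^5 + l^4 - 26*l^3 + 6*l^2 + 153*l - 135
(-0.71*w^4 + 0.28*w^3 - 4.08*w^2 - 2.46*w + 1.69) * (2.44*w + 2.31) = -1.7324*w^5 - 0.9569*w^4 - 9.3084*w^3 - 15.4272*w^2 - 1.559*w + 3.9039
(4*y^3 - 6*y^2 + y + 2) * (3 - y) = -4*y^4 + 18*y^3 - 19*y^2 + y + 6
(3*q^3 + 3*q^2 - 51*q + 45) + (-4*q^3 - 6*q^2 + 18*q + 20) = -q^3 - 3*q^2 - 33*q + 65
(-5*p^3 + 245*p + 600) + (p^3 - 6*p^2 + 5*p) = -4*p^3 - 6*p^2 + 250*p + 600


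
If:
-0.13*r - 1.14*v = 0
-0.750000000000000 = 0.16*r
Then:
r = -4.69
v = 0.53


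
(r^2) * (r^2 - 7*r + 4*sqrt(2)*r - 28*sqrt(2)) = r^4 - 7*r^3 + 4*sqrt(2)*r^3 - 28*sqrt(2)*r^2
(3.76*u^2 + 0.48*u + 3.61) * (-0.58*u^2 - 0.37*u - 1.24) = -2.1808*u^4 - 1.6696*u^3 - 6.9338*u^2 - 1.9309*u - 4.4764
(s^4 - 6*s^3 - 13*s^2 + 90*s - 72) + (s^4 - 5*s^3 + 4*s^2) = 2*s^4 - 11*s^3 - 9*s^2 + 90*s - 72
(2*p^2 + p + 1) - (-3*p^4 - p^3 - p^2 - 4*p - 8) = 3*p^4 + p^3 + 3*p^2 + 5*p + 9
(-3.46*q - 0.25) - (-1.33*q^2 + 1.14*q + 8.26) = 1.33*q^2 - 4.6*q - 8.51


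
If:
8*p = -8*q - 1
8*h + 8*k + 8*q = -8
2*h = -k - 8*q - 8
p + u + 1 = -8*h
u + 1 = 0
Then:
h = -49/456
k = 7/76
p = 49/57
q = -449/456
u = -1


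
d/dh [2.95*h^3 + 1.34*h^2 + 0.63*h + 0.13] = 8.85*h^2 + 2.68*h + 0.63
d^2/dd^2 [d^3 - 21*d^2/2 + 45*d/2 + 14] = 6*d - 21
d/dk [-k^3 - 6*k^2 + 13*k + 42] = -3*k^2 - 12*k + 13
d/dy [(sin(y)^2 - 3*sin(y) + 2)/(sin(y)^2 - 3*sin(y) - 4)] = 6*(3 - 2*sin(y))*cos(y)/((sin(y) - 4)^2*(sin(y) + 1)^2)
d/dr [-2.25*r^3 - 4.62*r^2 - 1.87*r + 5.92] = -6.75*r^2 - 9.24*r - 1.87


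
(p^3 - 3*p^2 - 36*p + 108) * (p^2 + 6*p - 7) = p^5 + 3*p^4 - 61*p^3 - 87*p^2 + 900*p - 756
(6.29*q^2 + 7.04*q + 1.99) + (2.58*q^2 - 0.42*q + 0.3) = 8.87*q^2 + 6.62*q + 2.29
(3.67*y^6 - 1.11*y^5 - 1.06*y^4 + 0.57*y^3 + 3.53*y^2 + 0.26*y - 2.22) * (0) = 0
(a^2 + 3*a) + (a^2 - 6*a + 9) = 2*a^2 - 3*a + 9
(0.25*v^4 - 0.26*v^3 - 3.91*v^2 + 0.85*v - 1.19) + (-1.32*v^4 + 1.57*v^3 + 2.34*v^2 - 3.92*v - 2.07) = -1.07*v^4 + 1.31*v^3 - 1.57*v^2 - 3.07*v - 3.26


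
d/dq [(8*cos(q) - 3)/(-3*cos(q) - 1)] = 17*sin(q)/(3*cos(q) + 1)^2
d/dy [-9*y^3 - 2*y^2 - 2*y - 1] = -27*y^2 - 4*y - 2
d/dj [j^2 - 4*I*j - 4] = 2*j - 4*I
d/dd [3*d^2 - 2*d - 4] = 6*d - 2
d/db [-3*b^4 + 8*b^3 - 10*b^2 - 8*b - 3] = -12*b^3 + 24*b^2 - 20*b - 8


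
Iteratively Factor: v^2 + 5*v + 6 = (v + 3)*(v + 2)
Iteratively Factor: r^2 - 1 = (r + 1)*(r - 1)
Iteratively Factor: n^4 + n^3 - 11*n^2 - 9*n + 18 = (n + 2)*(n^3 - n^2 - 9*n + 9) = (n + 2)*(n + 3)*(n^2 - 4*n + 3) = (n - 3)*(n + 2)*(n + 3)*(n - 1)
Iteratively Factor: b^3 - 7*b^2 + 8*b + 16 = (b - 4)*(b^2 - 3*b - 4) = (b - 4)^2*(b + 1)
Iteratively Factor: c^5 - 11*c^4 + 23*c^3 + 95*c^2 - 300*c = (c - 5)*(c^4 - 6*c^3 - 7*c^2 + 60*c) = (c - 5)*(c - 4)*(c^3 - 2*c^2 - 15*c) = (c - 5)^2*(c - 4)*(c^2 + 3*c) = c*(c - 5)^2*(c - 4)*(c + 3)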